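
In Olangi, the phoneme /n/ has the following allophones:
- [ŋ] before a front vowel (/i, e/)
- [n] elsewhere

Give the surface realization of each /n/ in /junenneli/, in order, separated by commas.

Occurrence 1 (position 3): before a front vowel (/i, e/) → [ŋ].
Occurrence 2 (position 5): no conditioning environment matches → elsewhere allophone [n].
Occurrence 3 (position 6): before a front vowel (/i, e/) → [ŋ].

[ŋ], [n], [ŋ]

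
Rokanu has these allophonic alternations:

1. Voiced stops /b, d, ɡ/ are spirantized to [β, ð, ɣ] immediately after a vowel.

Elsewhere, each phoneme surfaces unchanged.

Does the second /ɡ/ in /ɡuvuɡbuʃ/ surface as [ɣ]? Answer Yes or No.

/ɡ/ (between /u/ and /b/): immediately after a vowel, so rule 1 applies → [ɣ].
The actual realization is [ɣ], which matches [ɣ].

Yes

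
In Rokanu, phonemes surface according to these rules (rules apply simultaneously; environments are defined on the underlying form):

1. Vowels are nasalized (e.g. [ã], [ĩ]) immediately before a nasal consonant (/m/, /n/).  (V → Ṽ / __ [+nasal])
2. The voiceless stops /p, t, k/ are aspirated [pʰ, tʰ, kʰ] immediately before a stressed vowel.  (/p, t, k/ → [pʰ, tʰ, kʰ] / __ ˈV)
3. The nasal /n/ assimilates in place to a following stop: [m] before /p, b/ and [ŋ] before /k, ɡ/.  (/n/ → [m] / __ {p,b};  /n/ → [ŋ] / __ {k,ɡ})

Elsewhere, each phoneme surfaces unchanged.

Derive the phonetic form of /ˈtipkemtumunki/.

Rule 2 applies to /t/ (word-initial: immediately before a stressed vowel) → [tʰ].
/i/ (between /t/ and /p/): rule 1 targets it, but not before a nasal consonant → unchanged [i].
/p/ (between /i/ and /k/) fails the environment for rule 2, so it stays [p].
/k/ (between /p/ and /e/) is in the target of rule 2 but the environment (immediately before a stressed vowel) is not met → [k].
/e/ — between /k/ and /m/, before a nasal consonant — surfaces as [ẽ] (rule 1).
/t/ — between /m/ and /u/; rule 2 does not apply here → [t].
/u/ (between /t/ and /m/): before a nasal consonant, so rule 1 applies → [ũ].
/u/ (between /m/ and /n/) occurs before a nasal consonant → [ũ] by rule 1.
/n/ meets the environment for rule 3 (before a labial or velar stop) → [ŋ].
/k/ (between /n/ and /i/) is in the target of rule 2 but the environment (immediately before a stressed vowel) is not met → [k].
/i/ (word-final) fails the environment for rule 1, so it stays [i].

[ˈtʰipkẽmtũmũŋki]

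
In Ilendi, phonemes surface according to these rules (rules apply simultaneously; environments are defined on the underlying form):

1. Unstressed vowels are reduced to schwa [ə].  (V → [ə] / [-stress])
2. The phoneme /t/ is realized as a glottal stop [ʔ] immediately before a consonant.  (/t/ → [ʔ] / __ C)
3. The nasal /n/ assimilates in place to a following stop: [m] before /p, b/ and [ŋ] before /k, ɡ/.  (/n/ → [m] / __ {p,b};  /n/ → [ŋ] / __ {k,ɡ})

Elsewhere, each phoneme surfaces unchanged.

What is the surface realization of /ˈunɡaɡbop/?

[ˈuŋɡəɡbəp]

/u/ (word-initial): rule 1 targets it, but not in an unstressed syllable → unchanged [u].
/n/ — between /u/ and /ɡ/, before a labial or velar stop — surfaces as [ŋ] (rule 3).
/ɡ/ (between /n/ and /a/) is unaffected → [ɡ].
Rule 1 applies to /a/ (between /ɡ/ and /ɡ/: in an unstressed syllable) → [ə].
/ɡ/ (between /a/ and /b/) is unaffected → [ɡ].
/b/ (between /ɡ/ and /o/): no rule targets it → [b].
Rule 1 applies to /o/ (between /b/ and /p/: in an unstressed syllable) → [ə].
/p/ (word-final): no rule targets it → [p].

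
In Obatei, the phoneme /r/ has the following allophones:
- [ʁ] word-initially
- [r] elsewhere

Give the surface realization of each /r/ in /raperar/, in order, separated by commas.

Occurrence 1 (position 1): word-initially → [ʁ].
Occurrence 2 (position 5): no conditioning environment matches → elsewhere allophone [r].
Occurrence 3 (position 7): no conditioning environment matches → elsewhere allophone [r].

[ʁ], [r], [r]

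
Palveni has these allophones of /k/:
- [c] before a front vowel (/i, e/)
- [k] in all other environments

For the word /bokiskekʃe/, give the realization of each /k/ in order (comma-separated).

[c], [c], [k]

Occurrence 1 (position 3): before a front vowel → [c].
Occurrence 2 (position 6): before a front vowel → [c].
Occurrence 3 (position 8): no conditioning environment matches → elsewhere allophone [k].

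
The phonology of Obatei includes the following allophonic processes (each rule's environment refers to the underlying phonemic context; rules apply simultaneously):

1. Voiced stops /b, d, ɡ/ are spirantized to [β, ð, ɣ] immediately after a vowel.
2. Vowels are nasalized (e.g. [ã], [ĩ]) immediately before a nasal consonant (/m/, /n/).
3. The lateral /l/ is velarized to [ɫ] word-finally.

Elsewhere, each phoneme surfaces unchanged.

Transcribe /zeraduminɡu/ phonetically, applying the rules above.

/z/ — not in any rule's target class → [z].
/e/ — between /z/ and /r/; rule 2 does not apply here → [e].
/r/ stays [r].
/a/ — between /r/ and /d/; rule 2 does not apply here → [a].
/d/ meets the environment for rule 1 (immediately after a vowel) → [ð].
/u/ — between /d/ and /m/, before a nasal consonant — surfaces as [ũ] (rule 2).
/m/ stays [m].
/i/ meets the environment for rule 2 (before a nasal consonant) → [ĩ].
/n/ stays [n].
/ɡ/ (between /n/ and /u/) fails the environment for rule 1, so it stays [ɡ].
/u/ — word-final; rule 2 does not apply here → [u].

[zeraðũmĩnɡu]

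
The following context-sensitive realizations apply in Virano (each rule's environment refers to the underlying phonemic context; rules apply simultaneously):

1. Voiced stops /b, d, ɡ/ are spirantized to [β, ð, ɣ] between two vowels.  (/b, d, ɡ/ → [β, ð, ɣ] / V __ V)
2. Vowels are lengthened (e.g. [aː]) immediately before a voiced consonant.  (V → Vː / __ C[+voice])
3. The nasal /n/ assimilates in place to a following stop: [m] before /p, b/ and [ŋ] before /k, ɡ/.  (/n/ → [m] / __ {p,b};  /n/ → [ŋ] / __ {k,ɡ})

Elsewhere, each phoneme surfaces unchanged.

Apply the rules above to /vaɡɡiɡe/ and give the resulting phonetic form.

[vaːɡɡiːɣe]

/v/ stays [v].
/a/ — between /v/ and /ɡ/, before a voiced consonant — surfaces as [aː] (rule 2).
/ɡ/ (between /a/ and /ɡ/) is in the target of rule 1 but the environment (between two vowels) is not met → [ɡ].
/ɡ/ (between /ɡ/ and /i/) is in the target of rule 1 but the environment (between two vowels) is not met → [ɡ].
/i/ (between /ɡ/ and /ɡ/): before a voiced consonant, so rule 2 applies → [iː].
/ɡ/ (between /i/ and /e/) occurs between two vowels → [ɣ] by rule 1.
/e/ — word-final; rule 2 does not apply here → [e].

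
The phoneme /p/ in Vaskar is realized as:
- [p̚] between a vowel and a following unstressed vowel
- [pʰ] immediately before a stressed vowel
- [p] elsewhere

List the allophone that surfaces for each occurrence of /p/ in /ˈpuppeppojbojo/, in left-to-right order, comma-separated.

[pʰ], [p], [p], [p], [p]

Occurrence 1 (position 1): immediately before a stressed vowel → [pʰ].
Occurrence 2 (position 3): no conditioning environment matches → elsewhere allophone [p].
Occurrence 3 (position 4): no conditioning environment matches → elsewhere allophone [p].
Occurrence 4 (position 6): no conditioning environment matches → elsewhere allophone [p].
Occurrence 5 (position 7): no conditioning environment matches → elsewhere allophone [p].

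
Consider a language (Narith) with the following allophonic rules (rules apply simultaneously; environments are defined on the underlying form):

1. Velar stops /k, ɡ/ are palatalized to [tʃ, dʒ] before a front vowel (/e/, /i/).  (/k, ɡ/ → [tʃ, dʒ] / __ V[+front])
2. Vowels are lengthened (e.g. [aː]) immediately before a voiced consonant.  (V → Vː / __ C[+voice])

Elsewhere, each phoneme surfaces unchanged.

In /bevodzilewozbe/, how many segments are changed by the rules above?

Segments that undergo a rule: /e/ → [eː] (rule 2); /o/ → [oː] (rule 2); /i/ → [iː] (rule 2); /e/ → [eː] (rule 2); /o/ → [oː] (rule 2).
All other segments surface unchanged.

5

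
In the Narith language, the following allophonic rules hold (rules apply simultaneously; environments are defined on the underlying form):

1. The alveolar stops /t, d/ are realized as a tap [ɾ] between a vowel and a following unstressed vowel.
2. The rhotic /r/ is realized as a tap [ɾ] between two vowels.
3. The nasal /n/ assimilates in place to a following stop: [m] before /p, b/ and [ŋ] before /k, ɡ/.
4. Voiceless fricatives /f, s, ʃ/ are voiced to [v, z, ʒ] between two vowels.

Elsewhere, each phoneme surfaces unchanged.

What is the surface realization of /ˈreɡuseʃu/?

[ˈreɡuzeʒu]

/r/ (word-initial) is in the target of rule 2 but the environment (between two vowels) is not met → [r].
/s/ meets the environment for rule 4 (between two vowels) → [z].
/ʃ/ — between /e/ and /u/, between two vowels — surfaces as [ʒ] (rule 4).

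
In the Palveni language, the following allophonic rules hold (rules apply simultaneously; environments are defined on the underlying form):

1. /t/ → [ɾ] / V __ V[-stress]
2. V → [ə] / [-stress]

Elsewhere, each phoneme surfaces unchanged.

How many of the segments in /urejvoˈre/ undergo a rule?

3

Segments that undergo a rule: /u/ → [ə] (rule 2); /e/ → [ə] (rule 2); /o/ → [ə] (rule 2).
All other segments surface unchanged.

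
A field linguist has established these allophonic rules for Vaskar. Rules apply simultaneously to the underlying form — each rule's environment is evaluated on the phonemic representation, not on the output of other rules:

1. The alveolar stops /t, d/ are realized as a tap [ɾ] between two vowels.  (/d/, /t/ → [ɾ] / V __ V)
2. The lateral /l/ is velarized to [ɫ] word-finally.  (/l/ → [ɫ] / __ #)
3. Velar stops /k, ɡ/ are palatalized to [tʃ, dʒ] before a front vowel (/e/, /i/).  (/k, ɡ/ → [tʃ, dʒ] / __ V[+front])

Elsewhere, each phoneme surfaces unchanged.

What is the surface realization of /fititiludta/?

[fiɾiɾiludta]

/t/ (between /i/ and /i/): between two vowels, so rule 1 applies → [ɾ].
/t/ meets the environment for rule 1 (between two vowels) → [ɾ].
/l/ (between /i/ and /u/): rule 2 targets it, but not word-finally → unchanged [l].
/d/ — between /u/ and /t/; rule 1 does not apply here → [d].
/t/ (between /d/ and /a/) is in the target of rule 1 but the environment (between two vowels) is not met → [t].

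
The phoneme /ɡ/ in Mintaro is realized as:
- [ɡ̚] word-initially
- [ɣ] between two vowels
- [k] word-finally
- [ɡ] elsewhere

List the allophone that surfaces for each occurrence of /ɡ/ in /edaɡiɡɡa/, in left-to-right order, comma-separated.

Occurrence 1 (position 4): between two vowels → [ɣ].
Occurrence 2 (position 6): no conditioning environment matches → elsewhere allophone [ɡ].
Occurrence 3 (position 7): no conditioning environment matches → elsewhere allophone [ɡ].

[ɣ], [ɡ], [ɡ]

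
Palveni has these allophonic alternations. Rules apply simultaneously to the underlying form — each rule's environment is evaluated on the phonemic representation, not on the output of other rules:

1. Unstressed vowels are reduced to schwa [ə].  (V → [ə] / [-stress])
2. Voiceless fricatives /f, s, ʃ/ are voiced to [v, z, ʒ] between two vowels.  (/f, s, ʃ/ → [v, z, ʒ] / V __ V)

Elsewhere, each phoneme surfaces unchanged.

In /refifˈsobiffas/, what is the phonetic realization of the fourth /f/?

/f/ (between /f/ and /a/) fails the environment for rule 2, so it stays [f].

[f]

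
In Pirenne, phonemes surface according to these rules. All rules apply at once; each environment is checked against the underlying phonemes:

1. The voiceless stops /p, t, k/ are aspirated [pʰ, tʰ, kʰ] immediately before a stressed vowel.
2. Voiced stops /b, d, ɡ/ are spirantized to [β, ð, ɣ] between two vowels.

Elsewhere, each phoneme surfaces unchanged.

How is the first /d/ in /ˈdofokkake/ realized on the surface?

[d]

/d/ — word-initial; rule 2 does not apply here → [d].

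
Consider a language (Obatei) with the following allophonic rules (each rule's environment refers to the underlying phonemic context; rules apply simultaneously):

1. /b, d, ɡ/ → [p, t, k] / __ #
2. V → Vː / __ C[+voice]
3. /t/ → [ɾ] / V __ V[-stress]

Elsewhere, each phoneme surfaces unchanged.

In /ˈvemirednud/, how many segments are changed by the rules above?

Segments that undergo a rule: /e/ → [eː] (rule 2); /i/ → [iː] (rule 2); /e/ → [eː] (rule 2); /u/ → [uː] (rule 2); /d/ → [t] (rule 1).
All other segments surface unchanged.

5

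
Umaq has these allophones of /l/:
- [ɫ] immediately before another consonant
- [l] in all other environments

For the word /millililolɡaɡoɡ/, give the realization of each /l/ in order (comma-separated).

[ɫ], [l], [l], [l], [ɫ]

Occurrence 1 (position 3): immediately before another consonant → [ɫ].
Occurrence 2 (position 4): no conditioning environment matches → elsewhere allophone [l].
Occurrence 3 (position 6): no conditioning environment matches → elsewhere allophone [l].
Occurrence 4 (position 8): no conditioning environment matches → elsewhere allophone [l].
Occurrence 5 (position 10): immediately before another consonant → [ɫ].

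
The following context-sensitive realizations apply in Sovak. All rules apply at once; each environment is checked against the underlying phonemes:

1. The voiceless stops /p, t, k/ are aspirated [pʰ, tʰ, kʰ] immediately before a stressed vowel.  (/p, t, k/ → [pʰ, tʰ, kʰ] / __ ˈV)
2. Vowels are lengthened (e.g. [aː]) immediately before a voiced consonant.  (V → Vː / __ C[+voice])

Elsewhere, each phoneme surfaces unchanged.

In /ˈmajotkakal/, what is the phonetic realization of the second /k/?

/k/ (between /a/ and /a/) fails the environment for rule 1, so it stays [k].

[k]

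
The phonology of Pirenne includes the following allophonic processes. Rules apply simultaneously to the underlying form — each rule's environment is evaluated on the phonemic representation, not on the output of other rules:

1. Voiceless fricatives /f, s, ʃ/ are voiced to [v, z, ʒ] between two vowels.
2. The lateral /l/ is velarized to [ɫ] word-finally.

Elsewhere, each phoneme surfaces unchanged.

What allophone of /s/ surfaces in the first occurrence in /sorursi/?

/s/ (word-initial): rule 1 targets it, but not between two vowels → unchanged [s].

[s]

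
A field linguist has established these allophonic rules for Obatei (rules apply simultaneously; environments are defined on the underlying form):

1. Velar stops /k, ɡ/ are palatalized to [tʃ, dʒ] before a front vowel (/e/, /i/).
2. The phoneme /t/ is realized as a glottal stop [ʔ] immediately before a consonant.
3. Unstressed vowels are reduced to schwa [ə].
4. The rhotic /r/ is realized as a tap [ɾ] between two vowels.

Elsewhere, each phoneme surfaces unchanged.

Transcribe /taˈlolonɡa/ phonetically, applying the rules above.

/t/ — word-initial; rule 2 does not apply here → [t].
/a/ (between /t/ and /l/): in an unstressed syllable, so rule 3 applies → [ə].
/l/ (between /a/ and /o/): no rule targets it → [l].
/o/ — between /l/ and /l/; rule 3 does not apply here → [o].
/l/ (between /o/ and /o/) is unaffected → [l].
/o/ meets the environment for rule 3 (in an unstressed syllable) → [ə].
/n/ — not in any rule's target class → [n].
/ɡ/ (between /n/ and /a/) fails the environment for rule 1, so it stays [ɡ].
/a/ — word-final, in an unstressed syllable — surfaces as [ə] (rule 3).

[təˈlolənɡə]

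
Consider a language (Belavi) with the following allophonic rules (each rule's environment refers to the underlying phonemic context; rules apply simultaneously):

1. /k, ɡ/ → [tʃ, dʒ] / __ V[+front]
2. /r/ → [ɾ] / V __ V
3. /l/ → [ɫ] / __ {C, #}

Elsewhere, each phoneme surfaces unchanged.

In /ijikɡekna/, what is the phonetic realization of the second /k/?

/k/ (between /e/ and /n/): rule 1 targets it, but not before a front vowel → unchanged [k].

[k]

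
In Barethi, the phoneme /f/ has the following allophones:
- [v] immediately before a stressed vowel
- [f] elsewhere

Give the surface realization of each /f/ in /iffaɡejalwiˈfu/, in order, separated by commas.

Occurrence 1 (position 2): no conditioning environment matches → elsewhere allophone [f].
Occurrence 2 (position 3): no conditioning environment matches → elsewhere allophone [f].
Occurrence 3 (position 12): immediately before a stressed vowel → [v].

[f], [f], [v]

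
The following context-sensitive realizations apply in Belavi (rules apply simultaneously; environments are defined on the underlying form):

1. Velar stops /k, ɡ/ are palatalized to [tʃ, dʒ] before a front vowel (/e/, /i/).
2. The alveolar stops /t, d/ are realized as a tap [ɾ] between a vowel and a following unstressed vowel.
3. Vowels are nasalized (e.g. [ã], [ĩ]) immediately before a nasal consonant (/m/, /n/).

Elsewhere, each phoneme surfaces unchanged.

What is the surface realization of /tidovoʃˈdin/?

[tiɾovoʃˈdĩn]

/t/ — word-initial; rule 2 does not apply here → [t].
/i/ (between /t/ and /d/) is in the target of rule 3 but the environment (before a nasal consonant) is not met → [i].
/d/ (between /i/ and /o/): between a vowel and a following unstressed vowel, so rule 2 applies → [ɾ].
/o/ (between /d/ and /v/): rule 3 targets it, but not before a nasal consonant → unchanged [o].
/v/ stays [v].
/o/ — between /v/ and /ʃ/; rule 3 does not apply here → [o].
/ʃ/ — not in any rule's target class → [ʃ].
/d/ (between /ʃ/ and /i/) fails the environment for rule 2, so it stays [d].
/i/ (between /d/ and /n/) occurs before a nasal consonant → [ĩ] by rule 3.
/n/ (word-final) is unaffected → [n].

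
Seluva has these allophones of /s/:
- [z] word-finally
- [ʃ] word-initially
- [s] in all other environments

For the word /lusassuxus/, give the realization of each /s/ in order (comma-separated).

[s], [s], [s], [z]

Occurrence 1 (position 3): no conditioning environment matches → elsewhere allophone [s].
Occurrence 2 (position 5): no conditioning environment matches → elsewhere allophone [s].
Occurrence 3 (position 6): no conditioning environment matches → elsewhere allophone [s].
Occurrence 4 (position 10): word-finally → [z].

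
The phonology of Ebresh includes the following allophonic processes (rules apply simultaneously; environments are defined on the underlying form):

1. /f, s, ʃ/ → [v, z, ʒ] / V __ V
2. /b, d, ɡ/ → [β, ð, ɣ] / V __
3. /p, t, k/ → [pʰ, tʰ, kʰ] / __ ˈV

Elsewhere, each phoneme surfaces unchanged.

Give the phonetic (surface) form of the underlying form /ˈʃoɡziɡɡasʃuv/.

[ˈʃoɣziɣɡasʃuv]

/ʃ/ (word-initial) fails the environment for rule 1, so it stays [ʃ].
/ɡ/ meets the environment for rule 2 (immediately after a vowel) → [ɣ].
/ɡ/ (between /i/ and /ɡ/) occurs immediately after a vowel → [ɣ] by rule 2.
/ɡ/ (between /ɡ/ and /a/): rule 2 targets it, but not immediately after a vowel → unchanged [ɡ].
/s/ (between /a/ and /ʃ/) is in the target of rule 1 but the environment (between two vowels) is not met → [s].
/ʃ/ (between /s/ and /u/) is in the target of rule 1 but the environment (between two vowels) is not met → [ʃ].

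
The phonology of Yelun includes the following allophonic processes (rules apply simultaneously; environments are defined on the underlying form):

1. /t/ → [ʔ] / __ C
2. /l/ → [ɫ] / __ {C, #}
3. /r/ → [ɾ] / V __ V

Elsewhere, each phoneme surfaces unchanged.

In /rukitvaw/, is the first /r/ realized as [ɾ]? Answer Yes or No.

/r/ (word-initial) is in the target of rule 3 but the environment (between two vowels) is not met → [r].
The actual realization is [r], not [ɾ].

No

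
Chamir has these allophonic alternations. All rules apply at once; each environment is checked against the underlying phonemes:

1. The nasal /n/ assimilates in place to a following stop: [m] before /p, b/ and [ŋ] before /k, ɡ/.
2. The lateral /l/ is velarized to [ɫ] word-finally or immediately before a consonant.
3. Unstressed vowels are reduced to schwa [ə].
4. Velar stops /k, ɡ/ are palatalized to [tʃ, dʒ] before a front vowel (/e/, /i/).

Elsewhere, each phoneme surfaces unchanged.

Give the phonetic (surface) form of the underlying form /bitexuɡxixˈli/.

/b/ (word-initial) is unaffected → [b].
/i/ (between /b/ and /t/) occurs in an unstressed syllable → [ə] by rule 3.
/t/ stays [t].
Rule 3 applies to /e/ (between /t/ and /x/: in an unstressed syllable) → [ə].
/x/ (between /e/ and /u/): no rule targets it → [x].
Rule 3 applies to /u/ (between /x/ and /ɡ/: in an unstressed syllable) → [ə].
/ɡ/ (between /u/ and /x/) fails the environment for rule 4, so it stays [ɡ].
/x/ (between /ɡ/ and /i/) is unaffected → [x].
/i/ (between /x/ and /x/) occurs in an unstressed syllable → [ə] by rule 3.
/x/ (between /i/ and /l/): no rule targets it → [x].
/l/ — between /x/ and /i/; rule 2 does not apply here → [l].
/i/ (word-final) is in the target of rule 3 but the environment (in an unstressed syllable) is not met → [i].

[bətəxəɡxəxˈli]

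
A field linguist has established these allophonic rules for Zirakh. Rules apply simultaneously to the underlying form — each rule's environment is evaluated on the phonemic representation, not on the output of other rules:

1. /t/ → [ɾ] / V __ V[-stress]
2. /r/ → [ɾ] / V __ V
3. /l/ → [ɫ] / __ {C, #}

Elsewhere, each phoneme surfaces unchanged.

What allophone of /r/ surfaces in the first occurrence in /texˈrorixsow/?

[r]

/r/ (between /x/ and /o/) is in the target of rule 2 but the environment (between two vowels) is not met → [r].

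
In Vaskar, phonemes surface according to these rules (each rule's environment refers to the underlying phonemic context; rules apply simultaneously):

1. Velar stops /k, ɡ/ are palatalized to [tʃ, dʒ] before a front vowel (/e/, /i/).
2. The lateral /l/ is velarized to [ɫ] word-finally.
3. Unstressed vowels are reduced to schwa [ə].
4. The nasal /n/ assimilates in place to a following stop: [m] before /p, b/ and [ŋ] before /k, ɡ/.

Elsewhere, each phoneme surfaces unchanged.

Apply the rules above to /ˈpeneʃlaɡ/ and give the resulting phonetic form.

[ˈpenəʃləɡ]

/p/ (word-initial) is unaffected → [p].
/e/ — between /p/ and /n/; rule 3 does not apply here → [e].
/n/ (between /e/ and /e/): rule 4 targets it, but not before a labial or velar stop → unchanged [n].
/e/ meets the environment for rule 3 (in an unstressed syllable) → [ə].
/ʃ/ stays [ʃ].
/l/ (between /ʃ/ and /a/): rule 2 targets it, but not word-finally → unchanged [l].
/a/ — between /l/ and /ɡ/, in an unstressed syllable — surfaces as [ə] (rule 3).
/ɡ/ (word-final) fails the environment for rule 1, so it stays [ɡ].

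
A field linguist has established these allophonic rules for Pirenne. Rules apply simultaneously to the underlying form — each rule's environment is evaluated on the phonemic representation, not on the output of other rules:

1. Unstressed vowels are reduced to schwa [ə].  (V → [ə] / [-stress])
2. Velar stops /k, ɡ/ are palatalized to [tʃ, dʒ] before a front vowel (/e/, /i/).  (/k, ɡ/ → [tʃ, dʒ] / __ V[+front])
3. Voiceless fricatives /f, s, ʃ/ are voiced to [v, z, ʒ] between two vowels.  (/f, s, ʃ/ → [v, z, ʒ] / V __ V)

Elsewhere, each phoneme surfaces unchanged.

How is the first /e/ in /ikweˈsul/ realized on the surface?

Rule 1 applies to /e/ (between /w/ and /s/: in an unstressed syllable) → [ə].

[ə]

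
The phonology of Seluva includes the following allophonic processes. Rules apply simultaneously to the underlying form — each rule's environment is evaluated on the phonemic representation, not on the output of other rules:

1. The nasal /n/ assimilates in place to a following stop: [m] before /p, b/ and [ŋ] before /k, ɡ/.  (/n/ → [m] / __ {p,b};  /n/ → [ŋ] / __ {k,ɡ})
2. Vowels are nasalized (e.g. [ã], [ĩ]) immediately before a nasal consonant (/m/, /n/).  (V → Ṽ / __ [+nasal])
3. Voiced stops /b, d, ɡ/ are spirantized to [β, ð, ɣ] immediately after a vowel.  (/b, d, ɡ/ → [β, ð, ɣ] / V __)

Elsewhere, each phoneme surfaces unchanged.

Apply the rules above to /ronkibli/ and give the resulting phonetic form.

/o/ meets the environment for rule 2 (before a nasal consonant) → [õ].
/n/ — between /o/ and /k/, before a labial or velar stop — surfaces as [ŋ] (rule 1).
/i/ (between /k/ and /b/) fails the environment for rule 2, so it stays [i].
/b/ meets the environment for rule 3 (immediately after a vowel) → [β].
/i/ — word-final; rule 2 does not apply here → [i].

[rõŋkiβli]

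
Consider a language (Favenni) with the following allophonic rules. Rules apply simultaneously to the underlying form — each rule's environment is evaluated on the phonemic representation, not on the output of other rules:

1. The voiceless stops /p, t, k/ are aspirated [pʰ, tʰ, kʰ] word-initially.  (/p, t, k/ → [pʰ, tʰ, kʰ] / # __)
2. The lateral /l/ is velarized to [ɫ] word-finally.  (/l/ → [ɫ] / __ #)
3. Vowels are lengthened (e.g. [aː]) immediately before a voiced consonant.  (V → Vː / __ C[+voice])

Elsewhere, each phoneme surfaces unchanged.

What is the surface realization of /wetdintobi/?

[wetdiːntoːbi]

/w/ (word-initial): no rule targets it → [w].
/e/ (between /w/ and /t/) is in the target of rule 3 but the environment (before a voiced consonant) is not met → [e].
/t/ (between /e/ and /d/) fails the environment for rule 1, so it stays [t].
/d/ (between /t/ and /i/) is unaffected → [d].
/i/ (between /d/ and /n/): before a voiced consonant, so rule 3 applies → [iː].
/n/ (between /i/ and /t/): no rule targets it → [n].
/t/ (between /n/ and /o/) fails the environment for rule 1, so it stays [t].
/o/ — between /t/ and /b/, before a voiced consonant — surfaces as [oː] (rule 3).
/b/ (between /o/ and /i/): no rule targets it → [b].
/i/ (word-final) fails the environment for rule 3, so it stays [i].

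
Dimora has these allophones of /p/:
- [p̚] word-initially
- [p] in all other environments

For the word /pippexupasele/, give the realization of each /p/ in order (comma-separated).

[p̚], [p], [p], [p]

Occurrence 1 (position 1): word-initially → [p̚].
Occurrence 2 (position 3): no conditioning environment matches → elsewhere allophone [p].
Occurrence 3 (position 4): no conditioning environment matches → elsewhere allophone [p].
Occurrence 4 (position 8): no conditioning environment matches → elsewhere allophone [p].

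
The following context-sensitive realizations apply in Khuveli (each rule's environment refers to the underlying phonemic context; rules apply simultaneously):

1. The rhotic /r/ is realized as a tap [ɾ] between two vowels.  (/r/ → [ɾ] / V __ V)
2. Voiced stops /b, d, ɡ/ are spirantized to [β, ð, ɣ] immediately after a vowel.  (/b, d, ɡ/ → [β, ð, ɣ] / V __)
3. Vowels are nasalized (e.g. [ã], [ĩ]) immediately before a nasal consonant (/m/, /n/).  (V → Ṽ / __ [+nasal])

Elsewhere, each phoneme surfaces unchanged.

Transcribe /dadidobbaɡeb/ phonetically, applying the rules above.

/d/ — word-initial; rule 2 does not apply here → [d].
/a/ (between /d/ and /d/) is in the target of rule 3 but the environment (before a nasal consonant) is not met → [a].
/d/ — between /a/ and /i/, immediately after a vowel — surfaces as [ð] (rule 2).
/i/ (between /d/ and /d/): rule 3 targets it, but not before a nasal consonant → unchanged [i].
/d/ (between /i/ and /o/) occurs immediately after a vowel → [ð] by rule 2.
/o/ — between /d/ and /b/; rule 3 does not apply here → [o].
/b/ meets the environment for rule 2 (immediately after a vowel) → [β].
/b/ — between /b/ and /a/; rule 2 does not apply here → [b].
/a/ — between /b/ and /ɡ/; rule 3 does not apply here → [a].
Rule 2 applies to /ɡ/ (between /a/ and /e/: immediately after a vowel) → [ɣ].
/e/ — between /ɡ/ and /b/; rule 3 does not apply here → [e].
/b/ meets the environment for rule 2 (immediately after a vowel) → [β].

[daðiðoβbaɣeβ]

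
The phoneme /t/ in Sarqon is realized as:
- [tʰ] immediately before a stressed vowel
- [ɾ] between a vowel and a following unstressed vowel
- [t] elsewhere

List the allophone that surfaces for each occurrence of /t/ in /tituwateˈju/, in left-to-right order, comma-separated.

[t], [ɾ], [ɾ]

Occurrence 1 (position 1): no conditioning environment matches → elsewhere allophone [t].
Occurrence 2 (position 3): between a vowel and an unstressed vowel → [ɾ].
Occurrence 3 (position 7): between a vowel and an unstressed vowel → [ɾ].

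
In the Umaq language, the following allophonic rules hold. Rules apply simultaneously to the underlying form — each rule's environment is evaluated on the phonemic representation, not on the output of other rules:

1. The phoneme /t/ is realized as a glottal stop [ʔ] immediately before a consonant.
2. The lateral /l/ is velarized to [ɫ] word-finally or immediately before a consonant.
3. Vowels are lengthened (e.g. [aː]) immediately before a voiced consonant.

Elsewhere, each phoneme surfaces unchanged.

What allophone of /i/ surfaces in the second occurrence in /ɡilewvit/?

/i/ (between /v/ and /t/) is in the target of rule 3 but the environment (before a voiced consonant) is not met → [i].

[i]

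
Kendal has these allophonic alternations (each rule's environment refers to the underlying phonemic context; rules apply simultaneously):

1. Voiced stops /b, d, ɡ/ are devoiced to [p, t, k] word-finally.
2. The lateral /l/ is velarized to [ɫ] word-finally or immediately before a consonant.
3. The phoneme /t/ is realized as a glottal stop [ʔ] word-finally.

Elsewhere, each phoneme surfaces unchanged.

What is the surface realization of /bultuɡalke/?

[buɫtuɡaɫke]

/b/ (word-initial): rule 1 targets it, but not word-finally → unchanged [b].
/l/ (between /u/ and /t/): word-finally or immediately before a consonant, so rule 2 applies → [ɫ].
/t/ (between /l/ and /u/) is in the target of rule 3 but the environment (word-finally) is not met → [t].
/ɡ/ (between /u/ and /a/): rule 1 targets it, but not word-finally → unchanged [ɡ].
/l/ (between /a/ and /k/): word-finally or immediately before a consonant, so rule 2 applies → [ɫ].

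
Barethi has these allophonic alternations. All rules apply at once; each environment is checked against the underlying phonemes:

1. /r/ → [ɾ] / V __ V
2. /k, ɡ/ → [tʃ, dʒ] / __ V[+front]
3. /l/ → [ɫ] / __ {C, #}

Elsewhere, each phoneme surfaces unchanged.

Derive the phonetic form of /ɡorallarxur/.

/ɡ/ (word-initial): rule 2 targets it, but not before a front vowel → unchanged [ɡ].
/o/ (between /ɡ/ and /r/): no rule targets it → [o].
/r/ (between /o/ and /a/) occurs between two vowels → [ɾ] by rule 1.
/a/ — not in any rule's target class → [a].
/l/ (between /a/ and /l/): word-finally or immediately before a consonant, so rule 3 applies → [ɫ].
/l/ (between /l/ and /a/): rule 3 targets it, but not word-finally or immediately before a consonant → unchanged [l].
/a/ (between /l/ and /r/) is unaffected → [a].
/r/ — between /a/ and /x/; rule 1 does not apply here → [r].
/x/ — not in any rule's target class → [x].
/u/ (between /x/ and /r/): no rule targets it → [u].
/r/ (word-final) is in the target of rule 1 but the environment (between two vowels) is not met → [r].

[ɡoɾaɫlarxur]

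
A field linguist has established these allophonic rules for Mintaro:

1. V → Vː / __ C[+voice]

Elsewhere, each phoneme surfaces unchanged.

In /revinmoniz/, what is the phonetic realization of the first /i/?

[iː]

/i/ (between /v/ and /n/): before a voiced consonant, so rule 1 applies → [iː].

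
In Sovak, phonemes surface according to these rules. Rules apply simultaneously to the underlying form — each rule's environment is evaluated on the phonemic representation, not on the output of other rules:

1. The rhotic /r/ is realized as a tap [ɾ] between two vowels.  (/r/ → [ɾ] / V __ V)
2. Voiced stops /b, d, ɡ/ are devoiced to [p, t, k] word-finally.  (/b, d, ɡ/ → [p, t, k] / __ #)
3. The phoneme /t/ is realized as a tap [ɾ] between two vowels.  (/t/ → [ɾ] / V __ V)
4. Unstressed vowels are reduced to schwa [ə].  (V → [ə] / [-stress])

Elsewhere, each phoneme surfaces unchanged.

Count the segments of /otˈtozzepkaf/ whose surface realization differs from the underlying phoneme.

3

Segments that undergo a rule: /o/ → [ə] (rule 4); /e/ → [ə] (rule 4); /a/ → [ə] (rule 4).
All other segments surface unchanged.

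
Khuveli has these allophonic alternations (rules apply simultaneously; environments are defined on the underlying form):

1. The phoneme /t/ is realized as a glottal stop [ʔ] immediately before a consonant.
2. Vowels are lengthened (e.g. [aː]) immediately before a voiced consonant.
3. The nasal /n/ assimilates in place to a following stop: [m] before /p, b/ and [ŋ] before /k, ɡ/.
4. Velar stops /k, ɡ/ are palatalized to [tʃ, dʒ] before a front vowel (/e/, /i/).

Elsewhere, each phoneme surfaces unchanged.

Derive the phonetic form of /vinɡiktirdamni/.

Rule 2 applies to /i/ (between /v/ and /n/: before a voiced consonant) → [iː].
Rule 3 applies to /n/ (between /i/ and /ɡ/: before a labial or velar stop) → [ŋ].
/ɡ/ — between /n/ and /i/, before a front vowel — surfaces as [dʒ] (rule 4).
/i/ (between /ɡ/ and /k/): rule 2 targets it, but not before a voiced consonant → unchanged [i].
/k/ (between /i/ and /t/) fails the environment for rule 4, so it stays [k].
/t/ — between /k/ and /i/; rule 1 does not apply here → [t].
/i/ — between /t/ and /r/, before a voiced consonant — surfaces as [iː] (rule 2).
/a/ meets the environment for rule 2 (before a voiced consonant) → [aː].
/n/ (between /m/ and /i/) fails the environment for rule 3, so it stays [n].
/i/ (word-final): rule 2 targets it, but not before a voiced consonant → unchanged [i].

[viːŋdʒiktiːrdaːmni]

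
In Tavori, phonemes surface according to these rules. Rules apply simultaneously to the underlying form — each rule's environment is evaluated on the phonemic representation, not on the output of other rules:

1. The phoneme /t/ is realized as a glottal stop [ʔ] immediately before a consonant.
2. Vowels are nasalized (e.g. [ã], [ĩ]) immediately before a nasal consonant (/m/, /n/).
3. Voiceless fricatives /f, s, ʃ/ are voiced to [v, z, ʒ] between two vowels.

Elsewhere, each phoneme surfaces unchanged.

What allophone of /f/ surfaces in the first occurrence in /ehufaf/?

[v]

Rule 3 applies to /f/ (between /u/ and /a/: between two vowels) → [v].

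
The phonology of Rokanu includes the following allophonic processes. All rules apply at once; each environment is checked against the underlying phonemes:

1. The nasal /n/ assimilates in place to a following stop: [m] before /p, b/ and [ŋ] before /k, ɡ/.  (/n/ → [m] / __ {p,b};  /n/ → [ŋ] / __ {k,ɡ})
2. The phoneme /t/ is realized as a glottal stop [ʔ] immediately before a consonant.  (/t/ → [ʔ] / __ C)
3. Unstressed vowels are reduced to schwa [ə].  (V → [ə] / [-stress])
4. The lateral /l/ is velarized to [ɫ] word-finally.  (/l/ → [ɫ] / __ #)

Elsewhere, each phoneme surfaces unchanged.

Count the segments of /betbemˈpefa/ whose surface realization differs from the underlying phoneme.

4

Segments that undergo a rule: /e/ → [ə] (rule 3); /t/ → [ʔ] (rule 2); /e/ → [ə] (rule 3); /a/ → [ə] (rule 3).
All other segments surface unchanged.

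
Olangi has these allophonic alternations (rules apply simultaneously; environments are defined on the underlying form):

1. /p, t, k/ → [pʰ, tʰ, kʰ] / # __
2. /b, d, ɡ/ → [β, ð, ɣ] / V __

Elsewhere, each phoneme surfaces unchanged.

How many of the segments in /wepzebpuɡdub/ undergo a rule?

Segments that undergo a rule: /b/ → [β] (rule 2); /ɡ/ → [ɣ] (rule 2); /b/ → [β] (rule 2).
All other segments surface unchanged.

3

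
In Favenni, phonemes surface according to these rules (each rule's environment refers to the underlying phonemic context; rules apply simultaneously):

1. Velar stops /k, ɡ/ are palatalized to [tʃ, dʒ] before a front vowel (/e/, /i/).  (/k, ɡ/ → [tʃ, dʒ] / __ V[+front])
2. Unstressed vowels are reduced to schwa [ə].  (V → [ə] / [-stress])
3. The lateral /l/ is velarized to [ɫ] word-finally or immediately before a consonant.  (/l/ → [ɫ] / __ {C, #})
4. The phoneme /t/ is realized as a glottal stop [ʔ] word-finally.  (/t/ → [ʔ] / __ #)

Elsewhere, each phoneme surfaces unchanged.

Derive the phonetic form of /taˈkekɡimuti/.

[təˈtʃekdʒəmətə]

/t/ (word-initial) is in the target of rule 4 but the environment (word-finally) is not met → [t].
Rule 2 applies to /a/ (between /t/ and /k/: in an unstressed syllable) → [ə].
/k/ meets the environment for rule 1 (before a front vowel) → [tʃ].
/e/ (between /k/ and /k/) fails the environment for rule 2, so it stays [e].
/k/ (between /e/ and /ɡ/) fails the environment for rule 1, so it stays [k].
/ɡ/ meets the environment for rule 1 (before a front vowel) → [dʒ].
/i/ (between /ɡ/ and /m/) occurs in an unstressed syllable → [ə] by rule 2.
/m/ stays [m].
Rule 2 applies to /u/ (between /m/ and /t/: in an unstressed syllable) → [ə].
/t/ (between /u/ and /i/) is in the target of rule 4 but the environment (word-finally) is not met → [t].
/i/ meets the environment for rule 2 (in an unstressed syllable) → [ə].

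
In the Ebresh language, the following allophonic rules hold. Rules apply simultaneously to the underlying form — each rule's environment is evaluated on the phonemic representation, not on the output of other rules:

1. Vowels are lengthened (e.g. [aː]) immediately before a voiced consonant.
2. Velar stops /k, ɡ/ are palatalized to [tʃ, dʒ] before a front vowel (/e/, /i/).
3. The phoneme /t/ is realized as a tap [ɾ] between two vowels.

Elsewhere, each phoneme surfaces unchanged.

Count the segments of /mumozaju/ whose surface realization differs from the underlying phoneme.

3

Segments that undergo a rule: /u/ → [uː] (rule 1); /o/ → [oː] (rule 1); /a/ → [aː] (rule 1).
All other segments surface unchanged.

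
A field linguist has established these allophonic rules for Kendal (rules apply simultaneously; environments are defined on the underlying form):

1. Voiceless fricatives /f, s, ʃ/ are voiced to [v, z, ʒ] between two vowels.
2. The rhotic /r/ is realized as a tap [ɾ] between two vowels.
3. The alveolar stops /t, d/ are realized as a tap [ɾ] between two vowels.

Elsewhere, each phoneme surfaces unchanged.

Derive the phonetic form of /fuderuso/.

[fuɾeɾuzo]

/f/ — word-initial; rule 1 does not apply here → [f].
/u/ (between /f/ and /d/): no rule targets it → [u].
/d/ (between /u/ and /e/): between two vowels, so rule 3 applies → [ɾ].
/e/ stays [e].
/r/ meets the environment for rule 2 (between two vowels) → [ɾ].
/u/ stays [u].
/s/ — between /u/ and /o/, between two vowels — surfaces as [z] (rule 1).
/o/ stays [o].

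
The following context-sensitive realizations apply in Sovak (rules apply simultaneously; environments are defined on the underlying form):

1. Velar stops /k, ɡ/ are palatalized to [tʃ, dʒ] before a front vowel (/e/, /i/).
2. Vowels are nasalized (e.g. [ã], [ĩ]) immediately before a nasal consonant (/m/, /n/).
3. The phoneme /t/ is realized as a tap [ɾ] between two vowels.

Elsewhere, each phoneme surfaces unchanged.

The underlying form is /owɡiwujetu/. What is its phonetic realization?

[owdʒiwujeɾu]

/o/ — word-initial; rule 2 does not apply here → [o].
/w/ (between /o/ and /ɡ/) is unaffected → [w].
Rule 1 applies to /ɡ/ (between /w/ and /i/: before a front vowel) → [dʒ].
/i/ — between /ɡ/ and /w/; rule 2 does not apply here → [i].
/w/ (between /i/ and /u/): no rule targets it → [w].
/u/ — between /w/ and /j/; rule 2 does not apply here → [u].
/j/ (between /u/ and /e/) is unaffected → [j].
/e/ (between /j/ and /t/): rule 2 targets it, but not before a nasal consonant → unchanged [e].
/t/ meets the environment for rule 3 (between two vowels) → [ɾ].
/u/ (word-final) fails the environment for rule 2, so it stays [u].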